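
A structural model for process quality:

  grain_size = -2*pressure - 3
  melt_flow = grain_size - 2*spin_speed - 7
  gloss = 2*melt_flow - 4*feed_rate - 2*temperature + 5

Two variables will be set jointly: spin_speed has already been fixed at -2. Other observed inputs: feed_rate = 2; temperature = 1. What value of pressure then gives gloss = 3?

With spin_speed held at -2:
Substituting into the melt_flow equation gives melt_flow = -2*pressure - 6.
Substituting into the gloss equation gives gloss = -4*pressure - 17.
Solve -4*pressure - 17 = 3: pressure = (3 + 17) / -4 = -5.

pressure = -5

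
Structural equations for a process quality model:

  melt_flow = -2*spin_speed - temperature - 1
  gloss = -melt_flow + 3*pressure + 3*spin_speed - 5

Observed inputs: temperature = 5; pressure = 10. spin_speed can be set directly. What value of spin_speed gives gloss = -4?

spin_speed = -7

Substituting into the melt_flow equation gives melt_flow = -2*spin_speed - 6.
Substituting into the gloss equation gives gloss = 5*spin_speed + 31.
Solve 5*spin_speed + 31 = -4: spin_speed = (-4 - 31) / 5 = -7.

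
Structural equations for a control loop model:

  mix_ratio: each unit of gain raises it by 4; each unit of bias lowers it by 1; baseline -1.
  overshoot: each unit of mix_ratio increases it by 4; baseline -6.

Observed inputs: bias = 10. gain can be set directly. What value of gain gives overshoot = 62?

Substituting into the mix_ratio equation gives mix_ratio = 4*gain - 11.
Substituting into the overshoot equation gives overshoot = 16*gain - 50.
Solve 16*gain - 50 = 62: gain = (62 + 50) / 16 = 7.

gain = 7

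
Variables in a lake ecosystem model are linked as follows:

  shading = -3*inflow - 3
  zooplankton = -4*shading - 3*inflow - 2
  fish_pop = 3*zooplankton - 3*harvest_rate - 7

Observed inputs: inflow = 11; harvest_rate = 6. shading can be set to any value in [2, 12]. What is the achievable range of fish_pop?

-274 to -154

Intervening on shading fixes its value directly, overriding its dependence on inflow.
Substituting into the zooplankton equation gives zooplankton = -4*shading - 35.
So fish_pop = -12*shading - 130.
Linear in shading, so extremes are at the endpoints: shading = 2 gives fish_pop = -154; shading = 12 gives fish_pop = -274.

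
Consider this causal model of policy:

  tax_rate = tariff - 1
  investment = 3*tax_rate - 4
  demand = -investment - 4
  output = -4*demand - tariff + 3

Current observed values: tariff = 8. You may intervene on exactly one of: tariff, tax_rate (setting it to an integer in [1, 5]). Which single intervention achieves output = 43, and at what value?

set tax_rate = 4

Intervening on tariff: output = 11*tariff - 9. Reaching 43 requires tariff = 52/11, not an integer.
Intervening on tax_rate: with other inputs at their observed values, output = 12*tax_rate - 5. Solving for 43 gives tax_rate = 4, within [1, 5].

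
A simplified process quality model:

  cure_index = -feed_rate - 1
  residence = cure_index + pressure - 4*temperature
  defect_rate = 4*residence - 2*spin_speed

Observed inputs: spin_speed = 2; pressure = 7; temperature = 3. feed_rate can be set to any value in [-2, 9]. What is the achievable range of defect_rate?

Substituting into the residence equation gives residence = -feed_rate - 6.
This gives defect_rate = -4*feed_rate - 28.
Linear in feed_rate, so extremes are at the endpoints: feed_rate = -2 gives defect_rate = -20; feed_rate = 9 gives defect_rate = -64.

-64 to -20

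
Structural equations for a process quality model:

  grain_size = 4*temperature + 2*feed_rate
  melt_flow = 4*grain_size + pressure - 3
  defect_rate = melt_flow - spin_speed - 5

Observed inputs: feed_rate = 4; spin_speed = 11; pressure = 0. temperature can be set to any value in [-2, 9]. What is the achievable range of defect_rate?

Substituting into the grain_size equation gives grain_size = 4*temperature + 8.
Substituting into the melt_flow equation gives melt_flow = 16*temperature + 29.
defect_rate becomes 16*temperature + 13.
Linear in temperature, so extremes are at the endpoints: temperature = -2 gives defect_rate = -19; temperature = 9 gives defect_rate = 157.

-19 to 157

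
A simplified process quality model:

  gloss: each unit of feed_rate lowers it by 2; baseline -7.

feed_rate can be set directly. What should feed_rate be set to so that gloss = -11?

Solve -2*feed_rate - 7 = -11: feed_rate = (-11 + 7) / -2 = 2.

feed_rate = 2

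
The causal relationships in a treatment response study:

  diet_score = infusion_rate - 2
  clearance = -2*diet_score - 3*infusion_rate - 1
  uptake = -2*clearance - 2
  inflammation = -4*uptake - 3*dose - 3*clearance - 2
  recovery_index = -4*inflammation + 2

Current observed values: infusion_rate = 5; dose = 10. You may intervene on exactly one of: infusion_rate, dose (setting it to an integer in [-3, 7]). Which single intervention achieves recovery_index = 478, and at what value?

set dose = 5

Intervening on infusion_rate: recovery_index = 100*infusion_rate + 38. Reaching 478 requires infusion_rate = 22/5, not an integer.
Intervening on dose: with other inputs at their observed values, recovery_index = 12*dose + 418. Solving for 478 gives dose = 5, within [-3, 7].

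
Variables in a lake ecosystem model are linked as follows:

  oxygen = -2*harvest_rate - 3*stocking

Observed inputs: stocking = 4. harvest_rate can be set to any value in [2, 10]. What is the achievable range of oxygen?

-32 to -16

Substituting into the oxygen equation gives oxygen = -2*harvest_rate - 12.
Linear in harvest_rate, so extremes are at the endpoints: harvest_rate = 2 gives oxygen = -16; harvest_rate = 10 gives oxygen = -32.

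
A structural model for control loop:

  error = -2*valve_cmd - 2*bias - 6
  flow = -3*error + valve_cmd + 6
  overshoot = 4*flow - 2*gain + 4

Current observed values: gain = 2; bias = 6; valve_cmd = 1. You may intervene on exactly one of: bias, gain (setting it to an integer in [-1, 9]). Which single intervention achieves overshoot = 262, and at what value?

set gain = 5

Intervening on bias: overshoot = 24*bias + 124. Reaching 262 requires bias = 23/4, not an integer.
Intervening on gain: with other inputs at their observed values, overshoot = -2*gain + 272. Solving for 262 gives gain = 5, within [-1, 9].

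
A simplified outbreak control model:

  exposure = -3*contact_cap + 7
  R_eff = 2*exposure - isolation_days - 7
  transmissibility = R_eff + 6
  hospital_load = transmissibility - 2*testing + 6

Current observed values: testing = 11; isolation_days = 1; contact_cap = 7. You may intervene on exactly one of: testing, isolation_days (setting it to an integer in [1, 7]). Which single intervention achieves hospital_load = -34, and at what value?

set testing = 5

Intervening on testing: with other inputs at their observed values, hospital_load = -2*testing - 24. Solving for -34 gives testing = 5, within [1, 7].
Intervening on isolation_days: hospital_load = -isolation_days - 45. Reaching -34 requires isolation_days = -11, outside [1, 7].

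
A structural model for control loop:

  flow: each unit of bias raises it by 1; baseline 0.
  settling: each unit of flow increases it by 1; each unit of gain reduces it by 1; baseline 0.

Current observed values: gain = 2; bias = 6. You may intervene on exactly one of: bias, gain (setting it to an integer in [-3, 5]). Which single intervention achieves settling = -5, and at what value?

Intervening on bias: with other inputs at their observed values, settling = bias - 2. Solving for -5 gives bias = -3, within [-3, 5].
Intervening on gain: settling = -gain + 6. Reaching -5 requires gain = 11, outside [-3, 5].

set bias = -3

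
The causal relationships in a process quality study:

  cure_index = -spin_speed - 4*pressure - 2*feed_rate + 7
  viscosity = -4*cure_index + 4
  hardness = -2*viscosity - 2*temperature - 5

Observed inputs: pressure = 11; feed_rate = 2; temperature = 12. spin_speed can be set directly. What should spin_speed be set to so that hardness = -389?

spin_speed = 3

Substituting into the cure_index equation gives cure_index = -spin_speed - 41.
Substituting into the viscosity equation gives viscosity = 4*spin_speed + 168.
hardness becomes -8*spin_speed - 365.
Solve -8*spin_speed - 365 = -389: spin_speed = (-389 + 365) / -8 = 3.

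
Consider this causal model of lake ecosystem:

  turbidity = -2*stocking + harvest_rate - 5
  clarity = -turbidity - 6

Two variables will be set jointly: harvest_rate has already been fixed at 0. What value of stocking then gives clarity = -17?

With harvest_rate held at 0:
Substituting into the turbidity equation gives turbidity = -2*stocking - 5.
clarity becomes 2*stocking - 1.
Solve 2*stocking - 1 = -17: stocking = (-17 + 1) / 2 = -8.

stocking = -8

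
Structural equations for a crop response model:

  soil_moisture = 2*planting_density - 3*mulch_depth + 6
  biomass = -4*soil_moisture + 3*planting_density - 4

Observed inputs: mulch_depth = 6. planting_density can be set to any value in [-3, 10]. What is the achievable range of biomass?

Substituting into the soil_moisture equation gives soil_moisture = 2*planting_density - 12.
Substituting into the biomass equation gives biomass = -5*planting_density + 44.
Linear in planting_density, so extremes are at the endpoints: planting_density = -3 gives biomass = 59; planting_density = 10 gives biomass = -6.

-6 to 59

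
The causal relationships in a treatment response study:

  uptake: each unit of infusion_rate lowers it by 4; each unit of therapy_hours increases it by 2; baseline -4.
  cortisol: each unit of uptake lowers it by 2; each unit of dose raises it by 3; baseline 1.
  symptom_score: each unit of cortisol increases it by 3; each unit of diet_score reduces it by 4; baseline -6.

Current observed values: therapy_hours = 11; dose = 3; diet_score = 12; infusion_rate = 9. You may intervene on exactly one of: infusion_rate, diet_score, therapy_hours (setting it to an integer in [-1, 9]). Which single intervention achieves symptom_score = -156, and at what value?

set infusion_rate = -1

Intervening on infusion_rate: with other inputs at their observed values, symptom_score = 24*infusion_rate - 132. Solving for -156 gives infusion_rate = -1, within [-1, 9].
Intervening on diet_score: symptom_score = -4*diet_score + 132. Reaching -156 requires diet_score = 72, outside [-1, 9].
Intervening on therapy_hours: symptom_score = -12*therapy_hours + 216. Reaching -156 requires therapy_hours = 31, outside [-1, 9].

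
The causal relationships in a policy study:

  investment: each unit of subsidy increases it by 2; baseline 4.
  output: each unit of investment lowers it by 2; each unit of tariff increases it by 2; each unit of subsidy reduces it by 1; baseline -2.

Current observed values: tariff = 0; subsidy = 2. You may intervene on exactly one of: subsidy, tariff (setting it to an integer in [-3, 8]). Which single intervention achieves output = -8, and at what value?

set tariff = 6

Intervening on subsidy: output = -5*subsidy - 10. Reaching -8 requires subsidy = -2/5, not an integer.
Intervening on tariff: with other inputs at their observed values, output = 2*tariff - 20. Solving for -8 gives tariff = 6, within [-3, 8].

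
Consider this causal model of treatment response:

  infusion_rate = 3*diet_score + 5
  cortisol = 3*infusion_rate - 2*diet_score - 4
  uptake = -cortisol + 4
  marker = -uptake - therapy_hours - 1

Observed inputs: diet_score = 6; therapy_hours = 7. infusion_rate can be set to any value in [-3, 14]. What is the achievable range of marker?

Intervening on infusion_rate fixes its value directly, overriding its dependence on diet_score.
Substituting into the cortisol equation gives cortisol = 3*infusion_rate - 16.
Substituting into the uptake equation gives uptake = -3*infusion_rate + 20.
marker becomes 3*infusion_rate - 28.
Linear in infusion_rate, so extremes are at the endpoints: infusion_rate = -3 gives marker = -37; infusion_rate = 14 gives marker = 14.

-37 to 14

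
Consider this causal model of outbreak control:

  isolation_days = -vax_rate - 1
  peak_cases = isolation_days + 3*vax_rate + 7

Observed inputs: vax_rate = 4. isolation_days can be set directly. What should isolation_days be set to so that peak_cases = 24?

isolation_days = 5

Intervening on isolation_days fixes its value directly, overriding its dependence on vax_rate.
Substituting into the peak_cases equation gives peak_cases = isolation_days + 19.
Solve isolation_days + 19 = 24: isolation_days = (24 - 19) / 1 = 5.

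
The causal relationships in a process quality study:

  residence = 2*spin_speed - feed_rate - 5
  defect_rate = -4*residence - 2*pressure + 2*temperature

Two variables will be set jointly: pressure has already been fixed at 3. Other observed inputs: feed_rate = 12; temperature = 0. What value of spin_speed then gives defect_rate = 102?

spin_speed = -5

With pressure held at 3:
Substituting into the residence equation gives residence = 2*spin_speed - 17.
Substituting into the defect_rate equation gives defect_rate = -8*spin_speed + 62.
Solve -8*spin_speed + 62 = 102: spin_speed = (102 - 62) / -8 = -5.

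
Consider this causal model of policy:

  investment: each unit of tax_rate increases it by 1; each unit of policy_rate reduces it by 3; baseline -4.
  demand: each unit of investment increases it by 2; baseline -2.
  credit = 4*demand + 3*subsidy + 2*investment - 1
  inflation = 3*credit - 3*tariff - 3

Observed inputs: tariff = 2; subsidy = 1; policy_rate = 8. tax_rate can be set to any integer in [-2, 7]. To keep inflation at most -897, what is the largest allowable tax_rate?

Substituting into the investment equation gives investment = tax_rate - 28.
This gives demand = 2*tax_rate - 58.
This gives credit = 10*tax_rate - 286.
Substituting into the inflation equation gives inflation = 30*tax_rate - 867.
Require 30*tax_rate - 867 ≤ -897, so tax_rate ≤ -1.
The largest integer in [-2, 7] satisfying this is -1.

tax_rate = -1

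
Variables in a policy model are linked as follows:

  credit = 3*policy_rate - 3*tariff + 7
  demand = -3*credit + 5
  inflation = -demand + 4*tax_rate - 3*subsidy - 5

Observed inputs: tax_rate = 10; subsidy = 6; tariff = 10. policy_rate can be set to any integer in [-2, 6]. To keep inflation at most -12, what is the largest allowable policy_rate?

policy_rate = 5

Substituting into the credit equation gives credit = 3*policy_rate - 23.
This gives demand = -9*policy_rate + 74.
Substituting into the inflation equation gives inflation = 9*policy_rate - 57.
Require 9*policy_rate - 57 ≤ -12, so policy_rate ≤ 5.
The largest integer in [-2, 6] satisfying this is 5.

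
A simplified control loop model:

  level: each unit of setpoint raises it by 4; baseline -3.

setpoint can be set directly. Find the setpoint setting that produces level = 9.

setpoint = 3

Solve 4*setpoint - 3 = 9: setpoint = (9 + 3) / 4 = 3.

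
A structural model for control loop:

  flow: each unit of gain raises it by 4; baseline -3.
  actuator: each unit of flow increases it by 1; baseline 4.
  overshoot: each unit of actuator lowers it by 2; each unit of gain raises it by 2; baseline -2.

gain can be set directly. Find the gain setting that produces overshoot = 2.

Substituting into the actuator equation gives actuator = 4*gain + 1.
Substituting into the overshoot equation gives overshoot = -6*gain - 4.
Solve -6*gain - 4 = 2: gain = (2 + 4) / -6 = -1.

gain = -1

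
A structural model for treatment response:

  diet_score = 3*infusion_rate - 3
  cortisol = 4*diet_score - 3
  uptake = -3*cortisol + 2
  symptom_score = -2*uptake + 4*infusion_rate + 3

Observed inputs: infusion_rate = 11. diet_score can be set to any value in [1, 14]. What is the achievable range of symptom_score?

49 to 361

Intervening on diet_score fixes its value directly, overriding its dependence on infusion_rate.
Substituting into the uptake equation gives uptake = -12*diet_score + 11.
This gives symptom_score = 24*diet_score + 25.
Linear in diet_score, so extremes are at the endpoints: diet_score = 1 gives symptom_score = 49; diet_score = 14 gives symptom_score = 361.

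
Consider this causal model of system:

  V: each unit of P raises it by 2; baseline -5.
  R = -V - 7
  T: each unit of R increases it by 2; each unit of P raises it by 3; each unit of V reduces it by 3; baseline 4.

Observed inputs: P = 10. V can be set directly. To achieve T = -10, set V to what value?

V = 6

Intervening on V fixes its value directly, overriding its dependence on P.
Substituting into the T equation gives T = -5*V + 20.
Solve -5*V + 20 = -10: V = (-10 - 20) / -5 = 6.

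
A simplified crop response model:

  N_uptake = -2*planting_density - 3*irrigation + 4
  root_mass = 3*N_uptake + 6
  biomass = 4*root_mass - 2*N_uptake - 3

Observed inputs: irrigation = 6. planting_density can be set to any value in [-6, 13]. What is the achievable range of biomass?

Substituting into the N_uptake equation gives N_uptake = -2*planting_density - 14.
This gives root_mass = -6*planting_density - 36.
Substituting into the biomass equation gives biomass = -20*planting_density - 119.
Linear in planting_density, so extremes are at the endpoints: planting_density = -6 gives biomass = 1; planting_density = 13 gives biomass = -379.

-379 to 1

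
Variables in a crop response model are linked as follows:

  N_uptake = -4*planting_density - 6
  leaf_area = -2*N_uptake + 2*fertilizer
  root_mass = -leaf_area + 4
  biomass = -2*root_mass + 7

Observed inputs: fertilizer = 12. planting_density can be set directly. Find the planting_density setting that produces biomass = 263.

planting_density = 12

Substituting into the leaf_area equation gives leaf_area = 8*planting_density + 36.
Substituting into the root_mass equation gives root_mass = -8*planting_density - 32.
So biomass = 16*planting_density + 71.
Solve 16*planting_density + 71 = 263: planting_density = (263 - 71) / 16 = 12.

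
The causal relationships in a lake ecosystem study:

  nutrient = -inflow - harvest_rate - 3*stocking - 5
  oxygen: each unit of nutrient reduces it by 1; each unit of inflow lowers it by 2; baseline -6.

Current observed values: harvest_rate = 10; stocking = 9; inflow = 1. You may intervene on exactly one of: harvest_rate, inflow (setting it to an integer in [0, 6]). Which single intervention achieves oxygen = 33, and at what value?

Intervening on harvest_rate: oxygen = harvest_rate + 25. Reaching 33 requires harvest_rate = 8, outside [0, 6].
Intervening on inflow: with other inputs at their observed values, oxygen = -inflow + 36. Solving for 33 gives inflow = 3, within [0, 6].

set inflow = 3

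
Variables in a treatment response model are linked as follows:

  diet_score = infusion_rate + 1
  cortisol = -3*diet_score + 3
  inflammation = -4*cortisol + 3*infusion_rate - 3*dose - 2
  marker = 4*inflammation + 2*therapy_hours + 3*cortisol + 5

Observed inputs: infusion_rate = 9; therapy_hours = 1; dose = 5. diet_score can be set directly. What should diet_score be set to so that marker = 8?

diet_score = 0

Intervening on diet_score fixes its value directly, overriding its dependence on infusion_rate.
Substituting into the inflammation equation gives inflammation = 12*diet_score - 2.
Substituting into the marker equation gives marker = 39*diet_score + 8.
Solve 39*diet_score + 8 = 8: diet_score = (8 - 8) / 39 = 0.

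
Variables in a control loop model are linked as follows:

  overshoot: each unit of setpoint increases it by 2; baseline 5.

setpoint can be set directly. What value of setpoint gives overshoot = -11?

setpoint = -8

Solve 2*setpoint + 5 = -11: setpoint = (-11 - 5) / 2 = -8.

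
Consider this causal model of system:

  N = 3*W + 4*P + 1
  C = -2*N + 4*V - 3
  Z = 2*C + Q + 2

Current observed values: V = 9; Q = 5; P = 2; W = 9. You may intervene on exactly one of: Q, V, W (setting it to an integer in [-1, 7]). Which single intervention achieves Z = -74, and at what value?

set Q = 2

Intervening on Q: with other inputs at their observed values, Z = Q - 76. Solving for -74 gives Q = 2, within [-1, 7].
Intervening on V: Z = 8*V - 143. Reaching -74 requires V = 69/8, not an integer.
Intervening on W: Z = -12*W + 37. Reaching -74 requires W = 37/4, not an integer.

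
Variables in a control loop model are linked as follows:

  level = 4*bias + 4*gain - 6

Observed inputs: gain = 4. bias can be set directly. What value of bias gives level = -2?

bias = -3

Substituting into the level equation gives level = 4*bias + 10.
Solve 4*bias + 10 = -2: bias = (-2 - 10) / 4 = -3.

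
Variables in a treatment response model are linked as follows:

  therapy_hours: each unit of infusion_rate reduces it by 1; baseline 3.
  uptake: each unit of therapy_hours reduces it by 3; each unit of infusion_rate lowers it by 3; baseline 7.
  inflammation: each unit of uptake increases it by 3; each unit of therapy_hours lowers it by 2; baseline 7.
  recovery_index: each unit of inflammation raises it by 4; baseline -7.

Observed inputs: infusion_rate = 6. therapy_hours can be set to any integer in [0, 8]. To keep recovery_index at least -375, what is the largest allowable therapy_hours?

therapy_hours = 6

Intervening on therapy_hours fixes its value directly, overriding its dependence on infusion_rate.
Substituting into the uptake equation gives uptake = -3*therapy_hours - 11.
Substituting into the inflammation equation gives inflammation = -11*therapy_hours - 26.
So recovery_index = -44*therapy_hours - 111.
Require -44*therapy_hours - 111 ≥ -375, so therapy_hours ≤ 6.
The largest integer in [0, 8] satisfying this is 6.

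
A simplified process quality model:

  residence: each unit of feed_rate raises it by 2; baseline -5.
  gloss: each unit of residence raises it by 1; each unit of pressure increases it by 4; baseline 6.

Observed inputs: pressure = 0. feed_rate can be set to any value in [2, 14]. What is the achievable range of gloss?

5 to 29

Substituting into the gloss equation gives gloss = 2*feed_rate + 1.
Linear in feed_rate, so extremes are at the endpoints: feed_rate = 2 gives gloss = 5; feed_rate = 14 gives gloss = 29.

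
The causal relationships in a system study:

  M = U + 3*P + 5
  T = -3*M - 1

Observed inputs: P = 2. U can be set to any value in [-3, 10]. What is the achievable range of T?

-64 to -25

Substituting into the M equation gives M = U + 11.
Substituting into the T equation gives T = -3*U - 34.
Linear in U, so extremes are at the endpoints: U = -3 gives T = -25; U = 10 gives T = -64.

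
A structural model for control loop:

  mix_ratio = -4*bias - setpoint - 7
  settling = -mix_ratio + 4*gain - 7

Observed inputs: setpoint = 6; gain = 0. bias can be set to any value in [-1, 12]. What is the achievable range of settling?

Substituting into the mix_ratio equation gives mix_ratio = -4*bias - 13.
Substituting into the settling equation gives settling = 4*bias + 6.
Linear in bias, so extremes are at the endpoints: bias = -1 gives settling = 2; bias = 12 gives settling = 54.

2 to 54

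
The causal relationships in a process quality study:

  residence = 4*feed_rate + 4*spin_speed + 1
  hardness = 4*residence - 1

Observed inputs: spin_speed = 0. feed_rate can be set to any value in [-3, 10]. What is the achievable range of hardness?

Substituting into the residence equation gives residence = 4*feed_rate + 1.
Substituting into the hardness equation gives hardness = 16*feed_rate + 3.
Linear in feed_rate, so extremes are at the endpoints: feed_rate = -3 gives hardness = -45; feed_rate = 10 gives hardness = 163.

-45 to 163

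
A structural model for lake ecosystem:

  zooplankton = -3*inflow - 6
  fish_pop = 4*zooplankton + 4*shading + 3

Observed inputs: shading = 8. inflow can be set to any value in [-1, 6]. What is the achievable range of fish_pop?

-61 to 23

Substituting into the fish_pop equation gives fish_pop = -12*inflow + 11.
Linear in inflow, so extremes are at the endpoints: inflow = -1 gives fish_pop = 23; inflow = 6 gives fish_pop = -61.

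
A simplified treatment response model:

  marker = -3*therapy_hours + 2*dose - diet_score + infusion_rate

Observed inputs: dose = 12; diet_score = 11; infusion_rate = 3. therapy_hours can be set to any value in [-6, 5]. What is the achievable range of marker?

Substituting into the marker equation gives marker = -3*therapy_hours + 16.
Linear in therapy_hours, so extremes are at the endpoints: therapy_hours = -6 gives marker = 34; therapy_hours = 5 gives marker = 1.

1 to 34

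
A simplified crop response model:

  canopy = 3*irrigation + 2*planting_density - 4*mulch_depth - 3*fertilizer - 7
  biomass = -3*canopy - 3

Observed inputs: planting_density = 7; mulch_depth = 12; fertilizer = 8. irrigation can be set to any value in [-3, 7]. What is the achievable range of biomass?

Substituting into the canopy equation gives canopy = 3*irrigation - 65.
Substituting into the biomass equation gives biomass = -9*irrigation + 192.
Linear in irrigation, so extremes are at the endpoints: irrigation = -3 gives biomass = 219; irrigation = 7 gives biomass = 129.

129 to 219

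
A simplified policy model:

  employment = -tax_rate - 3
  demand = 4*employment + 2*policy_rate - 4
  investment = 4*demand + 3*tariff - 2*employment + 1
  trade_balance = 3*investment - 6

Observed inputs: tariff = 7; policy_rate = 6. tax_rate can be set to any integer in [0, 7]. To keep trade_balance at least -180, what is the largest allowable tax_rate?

tax_rate = 5

Substituting into the demand equation gives demand = -4*tax_rate - 4.
So investment = -14*tax_rate + 12.
This gives trade_balance = -42*tax_rate + 30.
Require -42*tax_rate + 30 ≥ -180, so tax_rate ≤ 5.
The largest integer in [0, 7] satisfying this is 5.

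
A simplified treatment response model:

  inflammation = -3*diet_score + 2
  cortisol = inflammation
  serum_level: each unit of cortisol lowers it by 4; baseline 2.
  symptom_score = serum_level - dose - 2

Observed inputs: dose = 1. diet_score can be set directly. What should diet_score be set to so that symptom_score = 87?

diet_score = 8

Substituting into the cortisol equation gives cortisol = -3*diet_score + 2.
Substituting into the serum_level equation gives serum_level = 12*diet_score - 6.
Substituting into the symptom_score equation gives symptom_score = 12*diet_score - 9.
Solve 12*diet_score - 9 = 87: diet_score = (87 + 9) / 12 = 8.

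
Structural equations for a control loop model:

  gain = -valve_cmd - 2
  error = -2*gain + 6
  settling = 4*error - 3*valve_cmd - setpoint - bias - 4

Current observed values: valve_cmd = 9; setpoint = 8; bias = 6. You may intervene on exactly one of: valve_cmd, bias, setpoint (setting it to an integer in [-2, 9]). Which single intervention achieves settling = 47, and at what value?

Intervening on valve_cmd: with other inputs at their observed values, settling = 5*valve_cmd + 22. Solving for 47 gives valve_cmd = 5, within [-2, 9].
Intervening on bias: settling = -bias + 73. Reaching 47 requires bias = 26, outside [-2, 9].
Intervening on setpoint: settling = -setpoint + 75. Reaching 47 requires setpoint = 28, outside [-2, 9].

set valve_cmd = 5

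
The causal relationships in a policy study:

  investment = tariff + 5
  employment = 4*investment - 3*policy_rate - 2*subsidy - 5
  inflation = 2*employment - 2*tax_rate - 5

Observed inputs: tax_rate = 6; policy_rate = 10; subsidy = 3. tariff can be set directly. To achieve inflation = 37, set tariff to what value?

tariff = 12

Substituting into the employment equation gives employment = 4*tariff - 21.
inflation becomes 8*tariff - 59.
Solve 8*tariff - 59 = 37: tariff = (37 + 59) / 8 = 12.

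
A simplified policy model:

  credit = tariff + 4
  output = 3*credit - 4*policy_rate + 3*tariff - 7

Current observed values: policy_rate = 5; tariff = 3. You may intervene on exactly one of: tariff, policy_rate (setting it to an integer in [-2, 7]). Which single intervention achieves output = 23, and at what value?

set policy_rate = 0

Intervening on tariff: output = 6*tariff - 15. Reaching 23 requires tariff = 19/3, not an integer.
Intervening on policy_rate: with other inputs at their observed values, output = -4*policy_rate + 23. Solving for 23 gives policy_rate = 0, within [-2, 7].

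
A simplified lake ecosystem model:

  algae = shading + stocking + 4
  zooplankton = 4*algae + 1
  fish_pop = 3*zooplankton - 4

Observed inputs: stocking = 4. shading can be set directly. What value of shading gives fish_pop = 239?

shading = 12

Substituting into the algae equation gives algae = shading + 8.
zooplankton becomes 4*shading + 33.
This gives fish_pop = 12*shading + 95.
Solve 12*shading + 95 = 239: shading = (239 - 95) / 12 = 12.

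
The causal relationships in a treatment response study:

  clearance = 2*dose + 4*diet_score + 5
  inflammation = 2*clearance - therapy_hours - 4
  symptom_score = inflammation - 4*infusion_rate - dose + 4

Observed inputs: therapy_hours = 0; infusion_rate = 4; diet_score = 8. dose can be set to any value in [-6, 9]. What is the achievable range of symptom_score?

40 to 85

Substituting into the clearance equation gives clearance = 2*dose + 37.
So inflammation = 4*dose + 70.
This gives symptom_score = 3*dose + 58.
Linear in dose, so extremes are at the endpoints: dose = -6 gives symptom_score = 40; dose = 9 gives symptom_score = 85.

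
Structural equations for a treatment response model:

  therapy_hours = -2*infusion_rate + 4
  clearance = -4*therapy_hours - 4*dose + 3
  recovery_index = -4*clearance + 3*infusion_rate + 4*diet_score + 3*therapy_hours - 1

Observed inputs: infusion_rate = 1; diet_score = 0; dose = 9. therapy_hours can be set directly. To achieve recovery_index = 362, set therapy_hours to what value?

therapy_hours = 12

Intervening on therapy_hours fixes its value directly, overriding its dependence on infusion_rate.
Substituting into the clearance equation gives clearance = -4*therapy_hours - 33.
Substituting into the recovery_index equation gives recovery_index = 19*therapy_hours + 134.
Solve 19*therapy_hours + 134 = 362: therapy_hours = (362 - 134) / 19 = 12.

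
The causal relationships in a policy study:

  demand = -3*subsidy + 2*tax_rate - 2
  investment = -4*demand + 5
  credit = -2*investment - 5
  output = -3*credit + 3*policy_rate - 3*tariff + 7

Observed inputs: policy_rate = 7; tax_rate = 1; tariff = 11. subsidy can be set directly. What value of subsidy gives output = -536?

subsidy = -8

Substituting into the demand equation gives demand = -3*subsidy.
So investment = 12*subsidy + 5.
Substituting into the credit equation gives credit = -24*subsidy - 15.
So output = 72*subsidy + 40.
Solve 72*subsidy + 40 = -536: subsidy = (-536 - 40) / 72 = -8.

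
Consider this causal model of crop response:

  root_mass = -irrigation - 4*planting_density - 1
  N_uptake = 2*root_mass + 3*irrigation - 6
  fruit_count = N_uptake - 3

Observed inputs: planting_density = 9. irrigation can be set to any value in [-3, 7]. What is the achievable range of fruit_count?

Substituting into the root_mass equation gives root_mass = -irrigation - 37.
This gives N_uptake = irrigation - 80.
Substituting into the fruit_count equation gives fruit_count = irrigation - 83.
Linear in irrigation, so extremes are at the endpoints: irrigation = -3 gives fruit_count = -86; irrigation = 7 gives fruit_count = -76.

-86 to -76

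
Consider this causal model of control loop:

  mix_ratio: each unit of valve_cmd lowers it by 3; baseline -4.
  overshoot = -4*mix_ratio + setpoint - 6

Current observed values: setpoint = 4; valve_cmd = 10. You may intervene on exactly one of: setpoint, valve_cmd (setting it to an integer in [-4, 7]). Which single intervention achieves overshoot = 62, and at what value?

set valve_cmd = 4

Intervening on setpoint: overshoot = setpoint + 130. Reaching 62 requires setpoint = -68, outside [-4, 7].
Intervening on valve_cmd: with other inputs at their observed values, overshoot = 12*valve_cmd + 14. Solving for 62 gives valve_cmd = 4, within [-4, 7].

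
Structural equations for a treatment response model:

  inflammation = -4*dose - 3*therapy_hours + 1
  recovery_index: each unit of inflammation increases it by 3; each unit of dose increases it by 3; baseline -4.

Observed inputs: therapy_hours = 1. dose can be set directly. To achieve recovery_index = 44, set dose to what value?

dose = -6

Substituting into the inflammation equation gives inflammation = -4*dose - 2.
Substituting into the recovery_index equation gives recovery_index = -9*dose - 10.
Solve -9*dose - 10 = 44: dose = (44 + 10) / -9 = -6.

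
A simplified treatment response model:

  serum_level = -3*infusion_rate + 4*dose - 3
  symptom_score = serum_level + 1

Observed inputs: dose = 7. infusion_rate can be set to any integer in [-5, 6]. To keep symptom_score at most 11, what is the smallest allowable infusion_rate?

infusion_rate = 5

Substituting into the serum_level equation gives serum_level = -3*infusion_rate + 25.
symptom_score becomes -3*infusion_rate + 26.
Require -3*infusion_rate + 26 ≤ 11, so infusion_rate ≥ 5.
The smallest integer in [-5, 6] satisfying this is 5.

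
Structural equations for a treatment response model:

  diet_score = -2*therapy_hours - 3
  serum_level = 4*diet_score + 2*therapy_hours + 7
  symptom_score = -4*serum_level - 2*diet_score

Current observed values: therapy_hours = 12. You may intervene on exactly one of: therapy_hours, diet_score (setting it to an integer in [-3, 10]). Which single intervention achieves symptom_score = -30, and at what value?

set therapy_hours = -2

Intervening on therapy_hours: with other inputs at their observed values, symptom_score = 28*therapy_hours + 26. Solving for -30 gives therapy_hours = -2, within [-3, 10].
Intervening on diet_score: symptom_score = -18*diet_score - 124. Reaching -30 requires diet_score = -47/9, not an integer.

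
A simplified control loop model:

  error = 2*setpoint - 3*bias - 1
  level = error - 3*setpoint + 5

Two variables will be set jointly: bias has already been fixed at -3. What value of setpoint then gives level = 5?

setpoint = 8

With bias held at -3:
Substituting into the error equation gives error = 2*setpoint + 8.
Substituting into the level equation gives level = -setpoint + 13.
Solve -setpoint + 13 = 5: setpoint = (5 - 13) / -1 = 8.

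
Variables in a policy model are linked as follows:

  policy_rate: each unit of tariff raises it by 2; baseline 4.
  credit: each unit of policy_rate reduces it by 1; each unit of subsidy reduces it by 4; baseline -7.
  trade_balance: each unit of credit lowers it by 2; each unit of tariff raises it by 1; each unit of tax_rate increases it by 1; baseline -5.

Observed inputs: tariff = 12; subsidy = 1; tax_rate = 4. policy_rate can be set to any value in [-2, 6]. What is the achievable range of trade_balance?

Intervening on policy_rate fixes its value directly, overriding its dependence on tariff.
Substituting into the credit equation gives credit = -policy_rate - 11.
So trade_balance = 2*policy_rate + 33.
Linear in policy_rate, so extremes are at the endpoints: policy_rate = -2 gives trade_balance = 29; policy_rate = 6 gives trade_balance = 45.

29 to 45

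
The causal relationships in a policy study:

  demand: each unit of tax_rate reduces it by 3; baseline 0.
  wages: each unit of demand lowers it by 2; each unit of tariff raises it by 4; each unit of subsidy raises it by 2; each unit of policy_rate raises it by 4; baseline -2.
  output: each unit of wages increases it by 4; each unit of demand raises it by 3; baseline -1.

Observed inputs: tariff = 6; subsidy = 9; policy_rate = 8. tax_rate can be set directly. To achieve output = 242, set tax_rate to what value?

tax_rate = -3

Substituting into the wages equation gives wages = 6*tax_rate + 72.
So output = 15*tax_rate + 287.
Solve 15*tax_rate + 287 = 242: tax_rate = (242 - 287) / 15 = -3.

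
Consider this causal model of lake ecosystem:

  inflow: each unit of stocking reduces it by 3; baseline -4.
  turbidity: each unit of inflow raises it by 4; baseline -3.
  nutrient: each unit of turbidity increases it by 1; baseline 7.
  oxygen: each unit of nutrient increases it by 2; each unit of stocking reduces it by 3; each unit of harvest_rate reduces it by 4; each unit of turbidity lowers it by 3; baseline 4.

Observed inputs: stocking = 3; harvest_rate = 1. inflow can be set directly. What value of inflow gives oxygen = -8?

Intervening on inflow fixes its value directly, overriding its dependence on stocking.
Substituting into the nutrient equation gives nutrient = 4*inflow + 4.
Substituting into the oxygen equation gives oxygen = -4*inflow + 8.
Solve -4*inflow + 8 = -8: inflow = (-8 - 8) / -4 = 4.

inflow = 4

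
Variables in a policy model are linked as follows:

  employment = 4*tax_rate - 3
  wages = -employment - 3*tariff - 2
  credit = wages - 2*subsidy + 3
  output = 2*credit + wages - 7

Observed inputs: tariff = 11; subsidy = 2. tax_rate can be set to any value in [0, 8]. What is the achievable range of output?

Substituting into the wages equation gives wages = -4*tax_rate - 32.
This gives credit = -4*tax_rate - 33.
So output = -12*tax_rate - 105.
Linear in tax_rate, so extremes are at the endpoints: tax_rate = 0 gives output = -105; tax_rate = 8 gives output = -201.

-201 to -105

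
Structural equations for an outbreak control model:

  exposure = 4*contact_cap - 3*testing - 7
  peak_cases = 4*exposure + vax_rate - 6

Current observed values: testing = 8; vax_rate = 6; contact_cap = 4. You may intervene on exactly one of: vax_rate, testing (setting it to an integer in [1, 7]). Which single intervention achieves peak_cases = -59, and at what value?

Intervening on vax_rate: with other inputs at their observed values, peak_cases = vax_rate - 66. Solving for -59 gives vax_rate = 7, within [1, 7].
Intervening on testing: peak_cases = -12*testing + 36. Reaching -59 requires testing = 95/12, not an integer.

set vax_rate = 7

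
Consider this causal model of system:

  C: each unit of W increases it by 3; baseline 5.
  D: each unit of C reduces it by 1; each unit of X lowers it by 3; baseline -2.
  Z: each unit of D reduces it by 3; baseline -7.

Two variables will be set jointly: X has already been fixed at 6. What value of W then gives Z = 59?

With X held at 6:
Substituting into the D equation gives D = -3*W - 25.
Substituting into the Z equation gives Z = 9*W + 68.
Solve 9*W + 68 = 59: W = (59 - 68) / 9 = -1.

W = -1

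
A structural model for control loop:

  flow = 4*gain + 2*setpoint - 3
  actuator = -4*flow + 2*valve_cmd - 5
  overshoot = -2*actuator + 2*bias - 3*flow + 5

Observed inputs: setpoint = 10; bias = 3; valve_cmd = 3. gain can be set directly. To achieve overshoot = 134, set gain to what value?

Substituting into the flow equation gives flow = 4*gain + 17.
Substituting into the actuator equation gives actuator = -16*gain - 67.
overshoot becomes 20*gain + 94.
Solve 20*gain + 94 = 134: gain = (134 - 94) / 20 = 2.

gain = 2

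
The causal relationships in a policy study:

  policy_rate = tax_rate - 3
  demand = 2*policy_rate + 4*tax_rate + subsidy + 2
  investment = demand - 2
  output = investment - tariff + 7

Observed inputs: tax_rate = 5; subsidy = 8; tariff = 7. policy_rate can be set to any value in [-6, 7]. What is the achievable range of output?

Intervening on policy_rate fixes its value directly, overriding its dependence on tax_rate.
Substituting into the demand equation gives demand = 2*policy_rate + 30.
This gives investment = 2*policy_rate + 28.
output becomes 2*policy_rate + 28.
Linear in policy_rate, so extremes are at the endpoints: policy_rate = -6 gives output = 16; policy_rate = 7 gives output = 42.

16 to 42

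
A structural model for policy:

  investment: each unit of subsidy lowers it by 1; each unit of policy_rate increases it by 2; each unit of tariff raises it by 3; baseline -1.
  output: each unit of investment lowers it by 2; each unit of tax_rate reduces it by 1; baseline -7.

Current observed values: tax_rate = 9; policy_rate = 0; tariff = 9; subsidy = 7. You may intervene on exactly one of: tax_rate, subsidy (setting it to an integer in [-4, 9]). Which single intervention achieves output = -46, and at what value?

set tax_rate = 1

Intervening on tax_rate: with other inputs at their observed values, output = -tax_rate - 45. Solving for -46 gives tax_rate = 1, within [-4, 9].
Intervening on subsidy: output = 2*subsidy - 68. Reaching -46 requires subsidy = 11, outside [-4, 9].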